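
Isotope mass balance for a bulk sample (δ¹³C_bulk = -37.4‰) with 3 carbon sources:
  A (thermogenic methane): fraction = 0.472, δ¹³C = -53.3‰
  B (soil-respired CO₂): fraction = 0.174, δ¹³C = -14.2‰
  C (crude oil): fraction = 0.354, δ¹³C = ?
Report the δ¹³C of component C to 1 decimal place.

-27.6‰

Isotope mass balance: δ_bulk = Σ fᵢ·δᵢ.
-37.4 = 0.472×(-53.3) + 0.174×(-14.2) + 0.354×δ_C
0.354·δ_C = -37.4 − (-27.628) = -9.772
δ_C = -9.772 / 0.354 = -27.60‰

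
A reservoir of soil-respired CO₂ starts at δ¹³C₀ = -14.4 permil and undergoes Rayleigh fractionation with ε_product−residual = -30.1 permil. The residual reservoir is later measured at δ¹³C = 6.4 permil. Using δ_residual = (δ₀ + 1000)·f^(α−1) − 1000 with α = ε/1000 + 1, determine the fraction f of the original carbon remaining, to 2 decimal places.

α − 1 = ε/1000 = -0.0301
(δ_res + 1000)/(δ₀ + 1000) = (6.4 + 1000)/(-14.4 + 1000) = 1006.4/985.6 = 1.021104
f = 1.021104^(1/-0.0301) = exp(ln(1.021104)/-0.0301) = exp(0.02088/-0.0301)
f = exp(-0.6938) = 0.4997

0.50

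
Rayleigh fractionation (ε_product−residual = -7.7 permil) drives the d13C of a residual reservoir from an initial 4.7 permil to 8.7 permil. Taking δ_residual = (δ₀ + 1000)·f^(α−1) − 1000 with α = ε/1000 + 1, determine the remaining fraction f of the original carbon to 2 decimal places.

0.60

α − 1 = ε/1000 = -0.0077
(δ_res + 1000)/(δ₀ + 1000) = (8.7 + 1000)/(4.7 + 1000) = 1008.7/1004.7 = 1.003981
f = 1.003981^(1/-0.0077) = exp(ln(1.003981)/-0.0077) = exp(0.00397/-0.0077)
f = exp(-0.5160) = 0.5969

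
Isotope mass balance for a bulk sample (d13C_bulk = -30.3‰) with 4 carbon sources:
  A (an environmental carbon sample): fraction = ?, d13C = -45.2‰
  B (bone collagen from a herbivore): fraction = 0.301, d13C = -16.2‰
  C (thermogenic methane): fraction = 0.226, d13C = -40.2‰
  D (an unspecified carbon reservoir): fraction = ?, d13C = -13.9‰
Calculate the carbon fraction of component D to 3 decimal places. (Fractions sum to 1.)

0.161

Let f_D and f_A be the unknown fractions; fractions sum to 1 so f_D + f_A = 0.473.
Mass balance: Σ fᵢ·δᵢ = δ_bulk ⇒ f_D·(-13.9) + f_A·(-45.2) = -30.3 − (-13.961) = -16.339
Substitute f_A = 0.473 − f_D:
f_D·(-13.9 − -45.2) = -16.339 − 0.473×(-45.2) = 5.041
f_D = 5.041 / 31.3 = 0.1611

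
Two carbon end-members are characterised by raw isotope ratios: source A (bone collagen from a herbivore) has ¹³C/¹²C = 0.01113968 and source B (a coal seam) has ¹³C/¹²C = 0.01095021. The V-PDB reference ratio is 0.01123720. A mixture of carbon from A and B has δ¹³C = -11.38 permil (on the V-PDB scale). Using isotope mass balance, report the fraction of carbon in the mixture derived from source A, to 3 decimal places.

δ_A = (0.01113968/0.01123720 − 1)×1000 = (0.991322 − 1)×1000 = -8.678 permil
δ_B = (0.01095021/0.01123720 − 1)×1000 = (0.974461 − 1)×1000 = -25.539 permil
f_A = (δ_mix − δ_B)/(δ_A − δ_B) = (-11.38 − (-25.539))/(-8.678 − (-25.539))
f_A = 14.159 / 16.861 = 0.8398

0.840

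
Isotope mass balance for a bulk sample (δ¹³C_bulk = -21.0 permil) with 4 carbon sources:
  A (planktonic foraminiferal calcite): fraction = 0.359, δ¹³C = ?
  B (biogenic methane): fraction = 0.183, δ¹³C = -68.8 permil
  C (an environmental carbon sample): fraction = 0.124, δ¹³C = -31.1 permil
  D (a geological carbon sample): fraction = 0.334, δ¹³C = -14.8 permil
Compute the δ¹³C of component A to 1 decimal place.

Isotope mass balance: δ_bulk = Σ fᵢ·δᵢ.
-21.0 = 0.359×δ_A + 0.183×(-68.8) + 0.124×(-31.1) + 0.334×(-14.8)
0.359·δ_A = -21.0 − (-21.390) = 0.390
δ_A = 0.390 / 0.359 = 1.09 permil

1.1 permil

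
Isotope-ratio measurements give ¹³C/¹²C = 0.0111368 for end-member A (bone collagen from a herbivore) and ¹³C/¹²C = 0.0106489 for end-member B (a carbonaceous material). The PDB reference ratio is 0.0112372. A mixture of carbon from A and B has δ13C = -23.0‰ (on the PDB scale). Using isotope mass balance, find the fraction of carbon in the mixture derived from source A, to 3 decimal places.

δ_A = (0.0111368/0.0112372 − 1)×1000 = (0.991065 − 1)×1000 = -8.935‰
δ_B = (0.0106489/0.0112372 − 1)×1000 = (0.947647 − 1)×1000 = -52.353‰
f_A = (δ_mix − δ_B)/(δ_A − δ_B) = (-23.0 − (-52.353))/(-8.935 − (-52.353))
f_A = 29.353 / 43.418 = 0.6760

0.676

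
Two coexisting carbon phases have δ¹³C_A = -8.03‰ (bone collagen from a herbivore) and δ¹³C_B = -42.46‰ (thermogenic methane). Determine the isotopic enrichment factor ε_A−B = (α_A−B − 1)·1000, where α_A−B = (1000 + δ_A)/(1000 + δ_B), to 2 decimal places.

α_A−B = (1000 + -8.03) / (1000 + -42.46) = 991.97 / 957.54 = 1.035957
ε_A−B = (1.035957 − 1) × 1000 = 35.957‰
(The approximation ε ≈ δ_A − δ_B would give 34.43‰.)

35.96‰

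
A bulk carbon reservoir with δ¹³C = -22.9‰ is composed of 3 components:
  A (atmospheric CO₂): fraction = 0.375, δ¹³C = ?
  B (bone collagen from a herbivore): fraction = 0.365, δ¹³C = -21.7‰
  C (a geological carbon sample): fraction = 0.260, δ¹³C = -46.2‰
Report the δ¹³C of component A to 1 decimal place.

Isotope mass balance: δ_bulk = Σ fᵢ·δᵢ.
-22.9 = 0.375×δ_A + 0.365×(-21.7) + 0.260×(-46.2)
0.375·δ_A = -22.9 − (-19.933) = -2.967
δ_A = -2.967 / 0.375 = -7.91‰

-7.9‰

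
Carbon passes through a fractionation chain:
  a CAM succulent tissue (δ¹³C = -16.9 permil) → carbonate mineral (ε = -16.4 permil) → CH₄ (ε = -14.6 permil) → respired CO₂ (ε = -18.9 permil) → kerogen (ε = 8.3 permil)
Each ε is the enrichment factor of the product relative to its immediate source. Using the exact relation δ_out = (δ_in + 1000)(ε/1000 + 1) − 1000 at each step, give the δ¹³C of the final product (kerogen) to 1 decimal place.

step 1: δ = (-16.90 + 1000)·(-16.4/1000 + 1) − 1000 = -33.02 permil
step 2: δ = (-33.02 + 1000)·(-14.6/1000 + 1) − 1000 = -47.14 permil
step 3: δ = (-47.14 + 1000)·(-18.9/1000 + 1) − 1000 = -65.15 permil
step 4: δ = (-65.15 + 1000)·(8.3/1000 + 1) − 1000 = -57.39 permil

-57.4 permil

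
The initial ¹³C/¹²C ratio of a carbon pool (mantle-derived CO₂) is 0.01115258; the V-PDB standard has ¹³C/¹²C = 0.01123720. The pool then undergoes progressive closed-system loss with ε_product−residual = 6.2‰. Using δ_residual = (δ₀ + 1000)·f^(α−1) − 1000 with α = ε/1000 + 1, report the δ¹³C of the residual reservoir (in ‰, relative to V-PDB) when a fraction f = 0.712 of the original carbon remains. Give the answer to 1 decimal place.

δ₀ = (0.01115258/0.01123720 − 1)×1000 = (0.992470 − 1)×1000 = -7.530‰
α − 1 = ε/1000 = 0.0062
f^(α−1) = 0.712^(0.0062) = 0.997896
δ_res = (-7.530 + 1000) × 0.997896 − 1000 = 990.382 − 1000 = -9.62‰

-9.6‰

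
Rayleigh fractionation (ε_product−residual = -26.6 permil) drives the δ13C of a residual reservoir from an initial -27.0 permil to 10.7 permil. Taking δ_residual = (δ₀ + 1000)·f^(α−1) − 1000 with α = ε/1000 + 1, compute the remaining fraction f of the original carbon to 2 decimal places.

α − 1 = ε/1000 = -0.0266
(δ_res + 1000)/(δ₀ + 1000) = (10.7 + 1000)/(-27.0 + 1000) = 1010.7/973.0 = 1.038746
f = 1.038746^(1/-0.0266) = exp(ln(1.038746)/-0.0266) = exp(0.03801/-0.0266)
f = exp(-1.4291) = 0.2395

0.24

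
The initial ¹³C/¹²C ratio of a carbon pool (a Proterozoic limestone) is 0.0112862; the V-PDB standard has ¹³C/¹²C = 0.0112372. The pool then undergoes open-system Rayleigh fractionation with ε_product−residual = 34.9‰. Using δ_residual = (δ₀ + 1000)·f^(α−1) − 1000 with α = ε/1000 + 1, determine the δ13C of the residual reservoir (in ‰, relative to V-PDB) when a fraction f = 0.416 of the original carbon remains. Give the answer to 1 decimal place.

δ₀ = (0.0112862/0.0112372 − 1)×1000 = (1.004361 − 1)×1000 = 4.361‰
α − 1 = ε/1000 = 0.0349
f^(α−1) = 0.416^(0.0349) = 0.969854
δ_res = (4.361 + 1000) × 0.969854 − 1000 = 974.083 − 1000 = -25.92‰

-25.9‰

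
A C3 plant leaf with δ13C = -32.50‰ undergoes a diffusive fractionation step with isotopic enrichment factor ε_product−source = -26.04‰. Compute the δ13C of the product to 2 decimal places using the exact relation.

-57.69‰

To first order, δ_product ≈ δ_source + ε = -58.54‰.
Exactly, δ_product = (δ_source + 1000)·(ε/1000 + 1) − 1000.
δ_product = (-32.50 + 1000) × (-26.04/1000 + 1) − 1000
δ_product = -57.694‰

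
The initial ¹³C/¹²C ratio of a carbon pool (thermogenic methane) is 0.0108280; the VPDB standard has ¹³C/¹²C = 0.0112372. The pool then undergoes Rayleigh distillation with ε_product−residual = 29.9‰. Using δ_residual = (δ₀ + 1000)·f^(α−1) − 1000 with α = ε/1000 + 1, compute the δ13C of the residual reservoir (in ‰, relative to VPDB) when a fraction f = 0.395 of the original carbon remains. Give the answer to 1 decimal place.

-62.8‰

δ₀ = (0.0108280/0.0112372 − 1)×1000 = (0.963585 − 1)×1000 = -36.415‰
α − 1 = ε/1000 = 0.0299
f^(α−1) = 0.395^(0.0299) = 0.972609
δ_res = (-36.415 + 1000) × 0.972609 − 1000 = 937.192 − 1000 = -62.81‰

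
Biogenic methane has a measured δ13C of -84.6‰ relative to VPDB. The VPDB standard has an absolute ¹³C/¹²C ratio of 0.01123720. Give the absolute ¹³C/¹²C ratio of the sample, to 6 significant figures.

0.0102865

R_sample = R_standard × (δ13C/1000 + 1)
R_sample = 0.01123720 × (-84.6/1000 + 1) = 0.01123720 × 0.915400
R_sample = 0.0102865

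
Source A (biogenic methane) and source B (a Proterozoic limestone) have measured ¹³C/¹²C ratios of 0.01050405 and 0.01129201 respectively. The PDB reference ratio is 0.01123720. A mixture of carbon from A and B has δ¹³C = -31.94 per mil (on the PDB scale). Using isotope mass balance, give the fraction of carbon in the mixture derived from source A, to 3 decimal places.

δ_A = (0.01050405/0.01123720 − 1)×1000 = (0.934757 − 1)×1000 = -65.243 per mil
δ_B = (0.01129201/0.01123720 − 1)×1000 = (1.004878 − 1)×1000 = 4.878 per mil
f_A = (δ_mix − δ_B)/(δ_A − δ_B) = (-31.94 − (4.878))/(-65.243 − (4.878))
f_A = -36.818 / -70.121 = 0.5251

0.525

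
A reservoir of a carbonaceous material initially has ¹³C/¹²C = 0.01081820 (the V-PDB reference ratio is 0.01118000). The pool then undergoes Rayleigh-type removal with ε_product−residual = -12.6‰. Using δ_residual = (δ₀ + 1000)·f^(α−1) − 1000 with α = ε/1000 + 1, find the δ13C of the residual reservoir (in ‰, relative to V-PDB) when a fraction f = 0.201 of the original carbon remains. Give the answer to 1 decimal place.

δ₀ = (0.01081820/0.01118000 − 1)×1000 = (0.967639 − 1)×1000 = -32.361‰
α − 1 = ε/1000 = -0.0126
f^(α−1) = 0.201^(-0.0126) = 1.020422
δ_res = (-32.361 + 1000) × 1.020422 − 1000 = 987.400 − 1000 = -12.60‰

-12.6‰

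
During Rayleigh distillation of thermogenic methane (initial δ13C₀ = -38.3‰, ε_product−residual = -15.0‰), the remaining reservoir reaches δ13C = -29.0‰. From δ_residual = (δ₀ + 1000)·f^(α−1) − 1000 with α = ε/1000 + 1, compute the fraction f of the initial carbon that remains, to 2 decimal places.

α − 1 = ε/1000 = -0.0150
(δ_res + 1000)/(δ₀ + 1000) = (-29.0 + 1000)/(-38.3 + 1000) = 971.0/961.7 = 1.009670
f = 1.009670^(1/-0.0150) = exp(ln(1.009670)/-0.0150) = exp(0.00962/-0.0150)
f = exp(-0.6416) = 0.5265

0.53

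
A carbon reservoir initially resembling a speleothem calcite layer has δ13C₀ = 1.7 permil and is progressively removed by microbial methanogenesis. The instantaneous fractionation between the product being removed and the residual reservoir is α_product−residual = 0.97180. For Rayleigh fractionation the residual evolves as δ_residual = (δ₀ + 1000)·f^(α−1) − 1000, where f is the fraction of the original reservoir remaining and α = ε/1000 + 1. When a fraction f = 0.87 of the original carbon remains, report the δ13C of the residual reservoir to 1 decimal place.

5.6 permil

Rayleigh residual: δ_res = (δ₀ + 1000)·f^(α−1) − 1000
α − 1 = -0.02820
f^(α−1) = 0.87^(-0.02820) = 1.003935
δ_res = (1.7 + 1000) × 1.003935 − 1000 = 1005.642 − 1000 = 5.64 permil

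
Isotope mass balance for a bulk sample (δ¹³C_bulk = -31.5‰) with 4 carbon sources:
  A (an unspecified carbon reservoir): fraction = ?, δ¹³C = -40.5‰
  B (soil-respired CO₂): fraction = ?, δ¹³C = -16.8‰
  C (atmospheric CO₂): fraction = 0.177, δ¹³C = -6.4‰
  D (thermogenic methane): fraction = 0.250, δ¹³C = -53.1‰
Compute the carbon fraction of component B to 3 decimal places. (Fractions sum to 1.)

Let f_B and f_A be the unknown fractions; fractions sum to 1 so f_B + f_A = 0.573.
Mass balance: Σ fᵢ·δᵢ = δ_bulk ⇒ f_B·(-16.8) + f_A·(-40.5) = -31.5 − (-14.408) = -17.092
Substitute f_A = 0.573 − f_B:
f_B·(-16.8 − -40.5) = -17.092 − 0.573×(-40.5) = 6.114
f_B = 6.114 / 23.7 = 0.2580

0.258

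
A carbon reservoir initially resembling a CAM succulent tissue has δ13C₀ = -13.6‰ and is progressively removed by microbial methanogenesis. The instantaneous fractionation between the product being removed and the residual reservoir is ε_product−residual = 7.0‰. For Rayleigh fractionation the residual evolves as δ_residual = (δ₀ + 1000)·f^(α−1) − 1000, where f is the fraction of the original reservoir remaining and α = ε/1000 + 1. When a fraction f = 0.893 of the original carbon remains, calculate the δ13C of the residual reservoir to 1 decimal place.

Rayleigh residual: δ_res = (δ₀ + 1000)·f^(α−1) − 1000
α = ε/1000 + 1 = 1.00700, so α − 1 = 0.00700
f^(α−1) = 0.893^(0.00700) = 0.999208
δ_res = (-13.6 + 1000) × 0.999208 − 1000 = 985.619 − 1000 = -14.38‰

-14.4‰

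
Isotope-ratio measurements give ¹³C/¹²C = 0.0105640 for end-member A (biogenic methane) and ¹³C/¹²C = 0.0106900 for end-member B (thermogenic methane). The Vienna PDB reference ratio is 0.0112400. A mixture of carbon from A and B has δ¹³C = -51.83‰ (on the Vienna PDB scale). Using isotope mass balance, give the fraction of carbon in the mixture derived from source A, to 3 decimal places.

δ_A = (0.0105640/0.0112400 − 1)×1000 = (0.939858 − 1)×1000 = -60.142‰
δ_B = (0.0106900/0.0112400 − 1)×1000 = (0.951068 − 1)×1000 = -48.932‰
f_A = (δ_mix − δ_B)/(δ_A − δ_B) = (-51.83 − (-48.932))/(-60.142 − (-48.932))
f_A = -2.898 / -11.210 = 0.2585

0.258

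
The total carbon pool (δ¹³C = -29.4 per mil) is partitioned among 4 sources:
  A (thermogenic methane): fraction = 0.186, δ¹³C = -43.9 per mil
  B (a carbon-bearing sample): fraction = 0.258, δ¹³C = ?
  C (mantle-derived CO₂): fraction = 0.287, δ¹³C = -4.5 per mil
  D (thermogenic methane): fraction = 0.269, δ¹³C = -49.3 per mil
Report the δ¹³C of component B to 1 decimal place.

-25.9 per mil

Isotope mass balance: δ_bulk = Σ fᵢ·δᵢ.
-29.4 = 0.186×(-43.9) + 0.258×δ_B + 0.287×(-4.5) + 0.269×(-49.3)
0.258·δ_B = -29.4 − (-22.719) = -6.681
δ_B = -6.681 / 0.258 = -25.90 per mil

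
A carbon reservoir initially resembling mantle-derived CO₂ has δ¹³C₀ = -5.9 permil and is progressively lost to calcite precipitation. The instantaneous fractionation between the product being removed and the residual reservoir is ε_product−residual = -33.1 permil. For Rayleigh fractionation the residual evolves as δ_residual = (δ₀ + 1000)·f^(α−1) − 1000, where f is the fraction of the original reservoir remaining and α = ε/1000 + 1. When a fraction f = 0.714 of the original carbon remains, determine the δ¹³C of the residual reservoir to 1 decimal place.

5.2 permil

Rayleigh residual: δ_res = (δ₀ + 1000)·f^(α−1) − 1000
α = ε/1000 + 1 = 0.96690, so α − 1 = -0.03310
f^(α−1) = 0.714^(-0.03310) = 1.011213
δ_res = (-5.9 + 1000) × 1.011213 − 1000 = 1005.247 − 1000 = 5.25 permil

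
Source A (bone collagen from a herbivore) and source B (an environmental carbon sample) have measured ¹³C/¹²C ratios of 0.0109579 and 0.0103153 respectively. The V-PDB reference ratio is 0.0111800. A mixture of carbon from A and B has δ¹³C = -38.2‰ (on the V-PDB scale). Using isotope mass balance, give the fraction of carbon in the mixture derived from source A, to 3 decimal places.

δ_A = (0.0109579/0.0111800 − 1)×1000 = (0.980134 − 1)×1000 = -19.866‰
δ_B = (0.0103153/0.0111800 − 1)×1000 = (0.922657 − 1)×1000 = -77.343‰
f_A = (δ_mix − δ_B)/(δ_A − δ_B) = (-38.2 − (-77.343))/(-19.866 − (-77.343))
f_A = 39.143 / 57.478 = 0.6810

0.681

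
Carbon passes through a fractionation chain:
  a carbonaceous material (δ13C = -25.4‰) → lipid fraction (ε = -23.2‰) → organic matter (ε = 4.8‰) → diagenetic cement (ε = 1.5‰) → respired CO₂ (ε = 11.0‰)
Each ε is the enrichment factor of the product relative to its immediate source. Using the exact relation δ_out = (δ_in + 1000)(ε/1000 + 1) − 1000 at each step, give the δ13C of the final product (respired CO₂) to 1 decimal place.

-31.5‰

step 1: δ = (-25.40 + 1000)·(-23.2/1000 + 1) − 1000 = -48.01‰
step 2: δ = (-48.01 + 1000)·(4.8/1000 + 1) − 1000 = -43.44‰
step 3: δ = (-43.44 + 1000)·(1.5/1000 + 1) − 1000 = -42.01‰
step 4: δ = (-42.01 + 1000)·(11.0/1000 + 1) − 1000 = -31.47‰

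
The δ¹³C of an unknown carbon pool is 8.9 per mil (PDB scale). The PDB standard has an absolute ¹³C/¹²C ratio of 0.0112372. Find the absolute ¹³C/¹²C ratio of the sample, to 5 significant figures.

R_sample = R_standard × (δ¹³C/1000 + 1)
R_sample = 0.0112372 × (8.9/1000 + 1) = 0.0112372 × 1.008900
R_sample = 0.0113372

0.011337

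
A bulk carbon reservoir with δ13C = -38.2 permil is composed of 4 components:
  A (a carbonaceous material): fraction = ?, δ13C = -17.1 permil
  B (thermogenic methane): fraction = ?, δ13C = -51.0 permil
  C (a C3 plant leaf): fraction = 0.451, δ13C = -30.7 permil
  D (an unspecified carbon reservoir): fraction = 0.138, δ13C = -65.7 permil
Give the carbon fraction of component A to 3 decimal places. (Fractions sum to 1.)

Let f_A and f_B be the unknown fractions; fractions sum to 1 so f_A + f_B = 0.411.
Mass balance: Σ fᵢ·δᵢ = δ_bulk ⇒ f_A·(-17.1) + f_B·(-51.0) = -38.2 − (-22.912) = -15.288
Substitute f_B = 0.411 − f_A:
f_A·(-17.1 − -51.0) = -15.288 − 0.411×(-51.0) = 5.673
f_A = 5.673 / 33.9 = 0.1674

0.167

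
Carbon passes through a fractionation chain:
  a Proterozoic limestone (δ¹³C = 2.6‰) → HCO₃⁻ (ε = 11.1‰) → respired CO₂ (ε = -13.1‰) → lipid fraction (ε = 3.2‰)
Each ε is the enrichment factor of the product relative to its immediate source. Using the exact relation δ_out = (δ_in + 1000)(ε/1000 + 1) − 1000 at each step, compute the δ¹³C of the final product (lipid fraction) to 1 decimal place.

step 1: δ = (2.60 + 1000)·(11.1/1000 + 1) − 1000 = 13.73‰
step 2: δ = (13.73 + 1000)·(-13.1/1000 + 1) − 1000 = 0.45‰
step 3: δ = (0.45 + 1000)·(3.2/1000 + 1) − 1000 = 3.65‰

3.7‰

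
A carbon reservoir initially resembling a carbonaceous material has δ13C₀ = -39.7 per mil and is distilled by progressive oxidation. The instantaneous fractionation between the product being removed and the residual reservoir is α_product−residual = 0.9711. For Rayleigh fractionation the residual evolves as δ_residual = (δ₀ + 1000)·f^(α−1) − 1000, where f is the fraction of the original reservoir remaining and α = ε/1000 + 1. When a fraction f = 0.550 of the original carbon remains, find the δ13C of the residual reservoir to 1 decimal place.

Rayleigh residual: δ_res = (δ₀ + 1000)·f^(α−1) − 1000
α − 1 = -0.02890
f^(α−1) = 0.550^(-0.02890) = 1.017428
δ_res = (-39.7 + 1000) × 1.017428 − 1000 = 977.036 − 1000 = -22.96 per mil

-23.0 per mil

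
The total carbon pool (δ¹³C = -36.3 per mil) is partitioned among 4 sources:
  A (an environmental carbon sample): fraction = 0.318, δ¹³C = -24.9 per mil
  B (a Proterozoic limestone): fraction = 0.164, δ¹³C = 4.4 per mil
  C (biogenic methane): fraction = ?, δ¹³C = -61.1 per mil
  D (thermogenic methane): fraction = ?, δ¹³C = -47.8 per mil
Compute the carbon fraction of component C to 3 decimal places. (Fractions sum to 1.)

0.327

Let f_C and f_D be the unknown fractions; fractions sum to 1 so f_C + f_D = 0.518.
Mass balance: Σ fᵢ·δᵢ = δ_bulk ⇒ f_C·(-61.1) + f_D·(-47.8) = -36.3 − (-7.197) = -29.103
Substitute f_D = 0.518 − f_C:
f_C·(-61.1 − -47.8) = -29.103 − 0.518×(-47.8) = -4.343
f_C = -4.343 / -13.3 = 0.3265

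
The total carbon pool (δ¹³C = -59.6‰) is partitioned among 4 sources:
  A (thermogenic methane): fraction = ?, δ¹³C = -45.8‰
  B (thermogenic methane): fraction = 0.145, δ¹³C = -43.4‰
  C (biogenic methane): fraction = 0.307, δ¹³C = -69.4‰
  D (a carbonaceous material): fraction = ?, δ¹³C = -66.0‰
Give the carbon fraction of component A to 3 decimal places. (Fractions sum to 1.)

0.206

Let f_A and f_D be the unknown fractions; fractions sum to 1 so f_A + f_D = 0.548.
Mass balance: Σ fᵢ·δᵢ = δ_bulk ⇒ f_A·(-45.8) + f_D·(-66.0) = -59.6 − (-27.599) = -32.001
Substitute f_D = 0.548 − f_A:
f_A·(-45.8 − -66.0) = -32.001 − 0.548×(-66.0) = 4.167
f_A = 4.167 / 20.2 = 0.2063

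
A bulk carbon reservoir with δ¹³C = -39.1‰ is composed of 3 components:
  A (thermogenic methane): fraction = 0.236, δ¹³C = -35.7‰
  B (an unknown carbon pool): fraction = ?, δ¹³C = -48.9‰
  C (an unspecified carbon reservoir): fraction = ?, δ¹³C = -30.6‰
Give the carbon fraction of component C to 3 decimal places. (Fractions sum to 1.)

Let f_C and f_B be the unknown fractions; fractions sum to 1 so f_C + f_B = 0.764.
Mass balance: Σ fᵢ·δᵢ = δ_bulk ⇒ f_C·(-30.6) + f_B·(-48.9) = -39.1 − (-8.425) = -30.675
Substitute f_B = 0.764 − f_C:
f_C·(-30.6 − -48.9) = -30.675 − 0.764×(-48.9) = 6.685
f_C = 6.685 / 18.3 = 0.3653

0.365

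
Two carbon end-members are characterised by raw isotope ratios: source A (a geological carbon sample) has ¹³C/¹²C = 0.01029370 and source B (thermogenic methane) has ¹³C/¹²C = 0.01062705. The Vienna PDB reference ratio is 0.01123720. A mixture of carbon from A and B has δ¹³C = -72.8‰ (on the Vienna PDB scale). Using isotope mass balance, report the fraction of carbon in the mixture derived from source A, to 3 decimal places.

δ_A = (0.01029370/0.01123720 − 1)×1000 = (0.916038 − 1)×1000 = -83.962‰
δ_B = (0.01062705/0.01123720 − 1)×1000 = (0.945703 − 1)×1000 = -54.297‰
f_A = (δ_mix − δ_B)/(δ_A − δ_B) = (-72.8 − (-54.297))/(-83.962 − (-54.297))
f_A = -18.503 / -29.665 = 0.6237

0.624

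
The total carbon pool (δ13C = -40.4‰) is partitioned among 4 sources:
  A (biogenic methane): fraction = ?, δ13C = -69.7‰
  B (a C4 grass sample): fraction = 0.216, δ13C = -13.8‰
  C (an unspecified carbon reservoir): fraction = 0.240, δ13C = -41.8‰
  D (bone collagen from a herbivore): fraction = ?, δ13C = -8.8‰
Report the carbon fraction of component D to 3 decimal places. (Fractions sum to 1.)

0.173

Let f_D and f_A be the unknown fractions; fractions sum to 1 so f_D + f_A = 0.544.
Mass balance: Σ fᵢ·δᵢ = δ_bulk ⇒ f_D·(-8.8) + f_A·(-69.7) = -40.4 − (-13.013) = -27.387
Substitute f_A = 0.544 − f_D:
f_D·(-8.8 − -69.7) = -27.387 − 0.544×(-69.7) = 10.530
f_D = 10.530 / 60.9 = 0.1729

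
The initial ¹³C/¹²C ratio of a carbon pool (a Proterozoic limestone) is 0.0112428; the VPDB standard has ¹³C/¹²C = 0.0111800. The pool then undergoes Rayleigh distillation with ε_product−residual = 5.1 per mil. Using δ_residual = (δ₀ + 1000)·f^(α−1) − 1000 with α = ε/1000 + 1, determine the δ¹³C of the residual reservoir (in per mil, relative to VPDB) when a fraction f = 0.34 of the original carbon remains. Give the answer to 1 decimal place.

0.1 per mil

δ₀ = (0.0112428/0.0111800 − 1)×1000 = (1.005617 − 1)×1000 = 5.617 per mil
α − 1 = ε/1000 = 0.0051
f^(α−1) = 0.34^(0.0051) = 0.994513
δ_res = (5.617 + 1000) × 0.994513 − 1000 = 1000.100 − 1000 = 0.10 per mil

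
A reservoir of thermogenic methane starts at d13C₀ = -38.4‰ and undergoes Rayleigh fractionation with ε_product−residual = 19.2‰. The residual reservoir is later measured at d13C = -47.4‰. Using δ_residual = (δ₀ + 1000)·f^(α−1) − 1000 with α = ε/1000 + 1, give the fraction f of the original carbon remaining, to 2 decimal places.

α − 1 = ε/1000 = 0.0192
(δ_res + 1000)/(δ₀ + 1000) = (-47.4 + 1000)/(-38.4 + 1000) = 952.6/961.6 = 0.990641
f = 0.990641^(1/0.0192) = exp(ln(0.990641)/0.0192) = exp(-0.00940/0.0192)
f = exp(-0.4898) = 0.6128

0.61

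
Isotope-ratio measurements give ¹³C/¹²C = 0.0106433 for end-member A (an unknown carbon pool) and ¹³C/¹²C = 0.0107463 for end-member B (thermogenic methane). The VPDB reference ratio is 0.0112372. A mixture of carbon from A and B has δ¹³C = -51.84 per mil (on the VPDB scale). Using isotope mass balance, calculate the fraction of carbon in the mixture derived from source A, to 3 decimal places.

0.890

δ_A = (0.0106433/0.0112372 − 1)×1000 = (0.947149 − 1)×1000 = -52.851 per mil
δ_B = (0.0107463/0.0112372 − 1)×1000 = (0.956315 − 1)×1000 = -43.685 per mil
f_A = (δ_mix − δ_B)/(δ_A − δ_B) = (-51.84 − (-43.685))/(-52.851 − (-43.685))
f_A = -8.155 / -9.166 = 0.8897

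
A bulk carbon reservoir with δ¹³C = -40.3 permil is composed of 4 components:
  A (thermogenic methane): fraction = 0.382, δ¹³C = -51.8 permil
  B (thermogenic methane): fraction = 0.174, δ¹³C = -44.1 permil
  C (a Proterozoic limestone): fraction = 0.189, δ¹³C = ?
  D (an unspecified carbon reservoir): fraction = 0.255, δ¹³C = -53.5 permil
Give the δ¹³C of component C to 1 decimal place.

4.3 permil

Isotope mass balance: δ_bulk = Σ fᵢ·δᵢ.
-40.3 = 0.382×(-51.8) + 0.174×(-44.1) + 0.189×δ_C + 0.255×(-53.5)
0.189·δ_C = -40.3 − (-41.103) = 0.803
δ_C = 0.803 / 0.189 = 4.25 permil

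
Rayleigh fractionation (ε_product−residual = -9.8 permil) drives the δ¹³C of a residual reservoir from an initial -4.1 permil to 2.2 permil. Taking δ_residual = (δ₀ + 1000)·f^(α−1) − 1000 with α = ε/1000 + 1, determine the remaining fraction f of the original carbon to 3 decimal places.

0.525

α − 1 = ε/1000 = -0.0098
(δ_res + 1000)/(δ₀ + 1000) = (2.2 + 1000)/(-4.1 + 1000) = 1002.2/995.9 = 1.006326
f = 1.006326^(1/-0.0098) = exp(ln(1.006326)/-0.0098) = exp(0.00631/-0.0098)
f = exp(-0.6435) = 0.5255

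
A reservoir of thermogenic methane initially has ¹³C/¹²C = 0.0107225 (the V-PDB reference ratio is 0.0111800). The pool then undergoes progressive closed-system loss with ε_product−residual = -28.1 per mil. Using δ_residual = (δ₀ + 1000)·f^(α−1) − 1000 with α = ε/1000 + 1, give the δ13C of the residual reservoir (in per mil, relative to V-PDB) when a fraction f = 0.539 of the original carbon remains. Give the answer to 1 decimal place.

-24.1 per mil

δ₀ = (0.0107225/0.0111800 − 1)×1000 = (0.959079 − 1)×1000 = -40.921 per mil
α − 1 = ε/1000 = -0.0281
f^(α−1) = 0.539^(-0.0281) = 1.017519
δ_res = (-40.921 + 1000) × 1.017519 − 1000 = 975.880 − 1000 = -24.12 per mil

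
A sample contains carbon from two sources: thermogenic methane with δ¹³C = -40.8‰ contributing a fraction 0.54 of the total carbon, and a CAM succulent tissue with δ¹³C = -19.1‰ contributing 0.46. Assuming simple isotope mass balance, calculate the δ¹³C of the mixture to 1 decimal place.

-30.8‰

δ_mix = f_A·δ_A + f_B·δ_B
δ_mix = 0.54 × (-40.8) + 0.46 × (-19.1)
δ_mix = -22.03 + -8.79 = -30.82‰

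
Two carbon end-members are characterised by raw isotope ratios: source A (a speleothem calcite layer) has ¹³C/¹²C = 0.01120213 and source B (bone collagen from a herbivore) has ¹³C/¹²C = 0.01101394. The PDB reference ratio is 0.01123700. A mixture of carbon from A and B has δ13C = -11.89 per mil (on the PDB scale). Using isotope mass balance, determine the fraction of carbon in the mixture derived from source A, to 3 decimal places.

δ_A = (0.01120213/0.01123700 − 1)×1000 = (0.996897 − 1)×1000 = -3.103 per mil
δ_B = (0.01101394/0.01123700 − 1)×1000 = (0.980150 − 1)×1000 = -19.850 per mil
f_A = (δ_mix − δ_B)/(δ_A − δ_B) = (-11.89 − (-19.850))/(-3.103 − (-19.850))
f_A = 7.960 / 16.747 = 0.4753

0.475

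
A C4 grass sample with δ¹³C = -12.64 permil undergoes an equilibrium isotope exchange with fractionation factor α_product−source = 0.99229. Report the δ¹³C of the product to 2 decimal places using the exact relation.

-20.25 permil

δ_product = (δ_source + 1000)·α − 1000
δ_product = (-12.64 + 1000) × 0.99229 − 1000
δ_product = 979.747 − 1000 = -20.253 permil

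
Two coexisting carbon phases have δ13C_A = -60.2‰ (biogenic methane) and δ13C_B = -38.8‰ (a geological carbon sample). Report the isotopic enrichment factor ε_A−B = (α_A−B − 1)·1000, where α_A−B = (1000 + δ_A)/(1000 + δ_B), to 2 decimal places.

α_A−B = (1000 + -60.2) / (1000 + -38.8) = 939.8 / 961.2 = 0.977736
ε_A−B = (0.977736 − 1) × 1000 = -22.264‰
(The approximation ε ≈ δ_A − δ_B would give -21.4‰.)

-22.26‰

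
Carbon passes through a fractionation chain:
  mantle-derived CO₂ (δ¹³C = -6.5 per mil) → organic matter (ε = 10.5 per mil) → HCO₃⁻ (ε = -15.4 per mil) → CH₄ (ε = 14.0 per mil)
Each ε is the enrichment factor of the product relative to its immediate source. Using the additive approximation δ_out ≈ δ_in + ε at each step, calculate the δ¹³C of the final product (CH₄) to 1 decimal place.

step 1: δ ≈ -6.5 + (10.5) = 4.0 per mil
step 2: δ ≈ 4.0 + (-15.4) = -11.4 per mil
step 3: δ ≈ -11.4 + (14.0) = 2.6 per mil

2.6 per mil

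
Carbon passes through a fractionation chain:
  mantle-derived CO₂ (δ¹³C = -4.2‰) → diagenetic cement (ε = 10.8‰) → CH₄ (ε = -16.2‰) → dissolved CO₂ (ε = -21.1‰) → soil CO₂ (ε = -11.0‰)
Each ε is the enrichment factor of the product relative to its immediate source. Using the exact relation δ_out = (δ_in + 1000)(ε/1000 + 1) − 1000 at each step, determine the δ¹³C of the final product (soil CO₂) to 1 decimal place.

step 1: δ = (-4.20 + 1000)·(10.8/1000 + 1) − 1000 = 6.55‰
step 2: δ = (6.55 + 1000)·(-16.2/1000 + 1) − 1000 = -9.75‰
step 3: δ = (-9.75 + 1000)·(-21.1/1000 + 1) − 1000 = -30.65‰
step 4: δ = (-30.65 + 1000)·(-11.0/1000 + 1) − 1000 = -41.31‰

-41.3‰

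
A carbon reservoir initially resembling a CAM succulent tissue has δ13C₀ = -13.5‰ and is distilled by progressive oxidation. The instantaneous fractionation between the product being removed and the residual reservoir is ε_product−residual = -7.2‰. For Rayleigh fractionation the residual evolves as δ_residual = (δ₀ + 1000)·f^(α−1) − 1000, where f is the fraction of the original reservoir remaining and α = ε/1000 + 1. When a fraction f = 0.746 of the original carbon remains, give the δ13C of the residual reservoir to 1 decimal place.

-11.4‰

Rayleigh residual: δ_res = (δ₀ + 1000)·f^(α−1) − 1000
α = ε/1000 + 1 = 0.99280, so α − 1 = -0.00720
f^(α−1) = 0.746^(-0.00720) = 1.002112
δ_res = (-13.5 + 1000) × 1.002112 − 1000 = 988.584 − 1000 = -11.42‰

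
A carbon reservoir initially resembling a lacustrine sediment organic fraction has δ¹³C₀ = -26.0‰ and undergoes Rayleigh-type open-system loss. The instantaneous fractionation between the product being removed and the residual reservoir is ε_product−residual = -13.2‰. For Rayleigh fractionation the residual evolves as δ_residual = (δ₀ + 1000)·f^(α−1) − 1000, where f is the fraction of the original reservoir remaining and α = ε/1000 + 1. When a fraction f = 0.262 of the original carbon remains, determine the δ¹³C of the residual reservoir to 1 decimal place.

Rayleigh residual: δ_res = (δ₀ + 1000)·f^(α−1) − 1000
α = ε/1000 + 1 = 0.98680, so α − 1 = -0.01320
f^(α−1) = 0.262^(-0.01320) = 1.017837
δ_res = (-26.0 + 1000) × 1.017837 − 1000 = 991.374 − 1000 = -8.63‰

-8.6‰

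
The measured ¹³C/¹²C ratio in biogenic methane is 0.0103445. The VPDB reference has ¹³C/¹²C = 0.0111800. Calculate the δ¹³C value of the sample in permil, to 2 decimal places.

δ¹³C = (R_sample / R_standard − 1) × 1000
R_sample / R_standard = 0.0103445 / 0.0111800 = 0.925268
δ¹³C = (0.925268 − 1) × 1000 = -74.732 permil

-74.73 permil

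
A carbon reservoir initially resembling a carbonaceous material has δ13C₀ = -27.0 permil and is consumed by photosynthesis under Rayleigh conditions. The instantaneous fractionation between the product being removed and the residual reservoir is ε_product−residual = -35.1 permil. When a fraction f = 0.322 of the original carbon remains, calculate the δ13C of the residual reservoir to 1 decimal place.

Rayleigh residual: δ_res = (δ₀ + 1000)·f^(α−1) − 1000
α = ε/1000 + 1 = 0.96490, so α − 1 = -0.03510
f^(α−1) = 0.322^(-0.03510) = 1.040577
δ_res = (-27.0 + 1000) × 1.040577 − 1000 = 1012.482 − 1000 = 12.48 permil

12.5 permil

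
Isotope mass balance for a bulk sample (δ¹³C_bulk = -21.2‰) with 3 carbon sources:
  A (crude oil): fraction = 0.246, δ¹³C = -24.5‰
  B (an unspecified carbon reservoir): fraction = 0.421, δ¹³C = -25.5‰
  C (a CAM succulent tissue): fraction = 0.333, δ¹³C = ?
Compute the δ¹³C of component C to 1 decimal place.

Isotope mass balance: δ_bulk = Σ fᵢ·δᵢ.
-21.2 = 0.246×(-24.5) + 0.421×(-25.5) + 0.333×δ_C
0.333·δ_C = -21.2 − (-16.762) = -4.438
δ_C = -4.438 / 0.333 = -13.33‰

-13.3‰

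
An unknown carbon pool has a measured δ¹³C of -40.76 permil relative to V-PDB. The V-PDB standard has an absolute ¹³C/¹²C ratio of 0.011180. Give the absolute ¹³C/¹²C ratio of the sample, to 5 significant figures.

0.010724

R_sample = R_standard × (δ¹³C/1000 + 1)
R_sample = 0.011180 × (-40.76/1000 + 1) = 0.011180 × 0.959240
R_sample = 0.0107243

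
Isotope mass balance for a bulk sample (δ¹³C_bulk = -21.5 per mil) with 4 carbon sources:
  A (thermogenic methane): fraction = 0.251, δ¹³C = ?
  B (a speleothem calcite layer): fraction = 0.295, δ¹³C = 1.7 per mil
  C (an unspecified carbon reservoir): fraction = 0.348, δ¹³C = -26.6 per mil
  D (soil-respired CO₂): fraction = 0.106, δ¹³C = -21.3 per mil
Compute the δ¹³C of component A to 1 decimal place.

Isotope mass balance: δ_bulk = Σ fᵢ·δᵢ.
-21.5 = 0.251×δ_A + 0.295×(1.7) + 0.348×(-26.6) + 0.106×(-21.3)
0.251·δ_A = -21.5 − (-11.013) = -10.487
δ_A = -10.487 / 0.251 = -41.78 per mil

-41.8 per mil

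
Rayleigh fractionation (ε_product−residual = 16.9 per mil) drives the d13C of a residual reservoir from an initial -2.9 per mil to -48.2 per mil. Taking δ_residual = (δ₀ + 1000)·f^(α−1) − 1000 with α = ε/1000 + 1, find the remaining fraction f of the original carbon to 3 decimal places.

0.064

α − 1 = ε/1000 = 0.0169
(δ_res + 1000)/(δ₀ + 1000) = (-48.2 + 1000)/(-2.9 + 1000) = 951.8/997.1 = 0.954568
f = 0.954568^(1/0.0169) = exp(ln(0.954568)/0.0169) = exp(-0.04650/0.0169)
f = exp(-2.7513) = 0.0638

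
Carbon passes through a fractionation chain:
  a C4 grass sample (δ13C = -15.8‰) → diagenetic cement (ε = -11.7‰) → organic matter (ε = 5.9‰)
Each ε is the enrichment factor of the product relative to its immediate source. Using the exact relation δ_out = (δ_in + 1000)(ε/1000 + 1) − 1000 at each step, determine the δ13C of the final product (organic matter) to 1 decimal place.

step 1: δ = (-15.80 + 1000)·(-11.7/1000 + 1) − 1000 = -27.32‰
step 2: δ = (-27.32 + 1000)·(5.9/1000 + 1) − 1000 = -21.58‰

-21.6‰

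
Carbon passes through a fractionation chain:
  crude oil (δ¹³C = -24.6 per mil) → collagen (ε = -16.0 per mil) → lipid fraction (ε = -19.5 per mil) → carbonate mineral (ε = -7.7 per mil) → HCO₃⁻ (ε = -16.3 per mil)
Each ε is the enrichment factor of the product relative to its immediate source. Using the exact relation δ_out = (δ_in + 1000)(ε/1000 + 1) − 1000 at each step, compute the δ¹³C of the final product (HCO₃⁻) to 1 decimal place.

-81.4 per mil

step 1: δ = (-24.60 + 1000)·(-16.0/1000 + 1) − 1000 = -40.21 per mil
step 2: δ = (-40.21 + 1000)·(-19.5/1000 + 1) − 1000 = -58.92 per mil
step 3: δ = (-58.92 + 1000)·(-7.7/1000 + 1) − 1000 = -66.17 per mil
step 4: δ = (-66.17 + 1000)·(-16.3/1000 + 1) − 1000 = -81.39 per mil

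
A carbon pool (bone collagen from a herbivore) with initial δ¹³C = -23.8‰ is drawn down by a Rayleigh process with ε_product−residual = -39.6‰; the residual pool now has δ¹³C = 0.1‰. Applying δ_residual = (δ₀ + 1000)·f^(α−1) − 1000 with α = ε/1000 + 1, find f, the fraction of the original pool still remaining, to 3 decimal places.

α − 1 = ε/1000 = -0.0396
(δ_res + 1000)/(δ₀ + 1000) = (0.1 + 1000)/(-23.8 + 1000) = 1000.1/976.2 = 1.024483
f = 1.024483^(1/-0.0396) = exp(ln(1.024483)/-0.0396) = exp(0.02419/-0.0396)
f = exp(-0.6108) = 0.5429

0.543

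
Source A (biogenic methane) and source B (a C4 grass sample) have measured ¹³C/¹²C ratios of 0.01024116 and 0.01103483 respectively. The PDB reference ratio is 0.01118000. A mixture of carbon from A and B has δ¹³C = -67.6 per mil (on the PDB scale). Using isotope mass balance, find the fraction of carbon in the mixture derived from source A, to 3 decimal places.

0.769

δ_A = (0.01024116/0.01118000 − 1)×1000 = (0.916025 − 1)×1000 = -83.975 per mil
δ_B = (0.01103483/0.01118000 − 1)×1000 = (0.987015 − 1)×1000 = -12.985 per mil
f_A = (δ_mix − δ_B)/(δ_A − δ_B) = (-67.6 − (-12.985))/(-83.975 − (-12.985))
f_A = -54.615 / -70.990 = 0.7693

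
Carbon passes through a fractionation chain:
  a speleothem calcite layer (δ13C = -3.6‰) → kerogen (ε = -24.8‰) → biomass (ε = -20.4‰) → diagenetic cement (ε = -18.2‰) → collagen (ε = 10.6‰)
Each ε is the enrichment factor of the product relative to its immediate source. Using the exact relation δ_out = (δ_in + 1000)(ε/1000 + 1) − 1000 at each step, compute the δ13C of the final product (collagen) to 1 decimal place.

step 1: δ = (-3.60 + 1000)·(-24.8/1000 + 1) − 1000 = -28.31‰
step 2: δ = (-28.31 + 1000)·(-20.4/1000 + 1) − 1000 = -48.13‰
step 3: δ = (-48.13 + 1000)·(-18.2/1000 + 1) − 1000 = -65.46‰
step 4: δ = (-65.46 + 1000)·(10.6/1000 + 1) − 1000 = -55.55‰

-55.6‰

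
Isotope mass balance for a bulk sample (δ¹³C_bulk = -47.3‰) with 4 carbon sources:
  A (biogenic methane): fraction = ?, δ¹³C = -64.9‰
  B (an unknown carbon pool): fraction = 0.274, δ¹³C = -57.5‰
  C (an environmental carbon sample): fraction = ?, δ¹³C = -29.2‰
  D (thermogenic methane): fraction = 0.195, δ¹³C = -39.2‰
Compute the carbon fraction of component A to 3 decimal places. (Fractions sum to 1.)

0.235

Let f_A and f_C be the unknown fractions; fractions sum to 1 so f_A + f_C = 0.531.
Mass balance: Σ fᵢ·δᵢ = δ_bulk ⇒ f_A·(-64.9) + f_C·(-29.2) = -47.3 − (-23.399) = -23.901
Substitute f_C = 0.531 − f_A:
f_A·(-64.9 − -29.2) = -23.901 − 0.531×(-29.2) = -8.396
f_A = -8.396 / -35.7 = 0.2352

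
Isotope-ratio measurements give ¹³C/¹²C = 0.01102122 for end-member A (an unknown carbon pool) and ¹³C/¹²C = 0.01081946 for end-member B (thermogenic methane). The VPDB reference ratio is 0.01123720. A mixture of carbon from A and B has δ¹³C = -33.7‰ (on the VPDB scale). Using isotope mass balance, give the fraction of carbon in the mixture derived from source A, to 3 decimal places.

δ_A = (0.01102122/0.01123720 − 1)×1000 = (0.980780 − 1)×1000 = -19.220‰
δ_B = (0.01081946/0.01123720 − 1)×1000 = (0.962825 − 1)×1000 = -37.175‰
f_A = (δ_mix − δ_B)/(δ_A − δ_B) = (-33.7 − (-37.175))/(-19.220 − (-37.175))
f_A = 3.475 / 17.955 = 0.1935

0.194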